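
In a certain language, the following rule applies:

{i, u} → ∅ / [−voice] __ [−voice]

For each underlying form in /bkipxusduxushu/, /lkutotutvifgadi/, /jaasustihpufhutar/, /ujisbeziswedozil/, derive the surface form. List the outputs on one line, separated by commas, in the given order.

bkpxsduxshu, lktottvifgadi, jaassthpfhtar, ujisbeziswedozil

/bkipxusduxushu/: /i/ is a high vowel flanked by voiceless consonants /k/ and /p/, so it deletes. /u/ is a high vowel flanked by voiceless consonants /x/ and /s/, so it deletes. /u/ is a high vowel flanked by voiceless consonants /x/ and /s/, so it deletes. → [bkpxsduxshu].
/lkutotutvifgadi/: /u/ is a high vowel flanked by voiceless consonants /k/ and /t/, so it deletes. /u/ is a high vowel flanked by voiceless consonants /t/ and /t/, so it deletes. → [lktottvifgadi].
/jaasustihpufhutar/: /u/ is a high vowel flanked by voiceless consonants /s/ and /s/, so it deletes. /i/ is a high vowel flanked by voiceless consonants /t/ and /h/, so it deletes. /u/ is a high vowel flanked by voiceless consonants /p/ and /f/, so it deletes. /u/ is a high vowel flanked by voiceless consonants /h/ and /t/, so it deletes. → [jaassthpfhtar].
/ujisbeziswedozil/: the rule's environment is not met; surfaces unchanged as [ujisbeziswedozil].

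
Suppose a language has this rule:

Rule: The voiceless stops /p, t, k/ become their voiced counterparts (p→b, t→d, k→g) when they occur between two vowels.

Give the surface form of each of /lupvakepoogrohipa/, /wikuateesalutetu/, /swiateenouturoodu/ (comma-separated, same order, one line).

/lupvakepoogrohipa/: /k/ is a voiceless stop between vowels /a/ and /e/, so it voices to [g]. /p/ is a voiceless stop between vowels /e/ and /o/, so it voices to [b]. /p/ is a voiceless stop between vowels /i/ and /a/, so it voices to [b]. → [lupvageboogrohiba].
/wikuateesalutetu/: /k/ is a voiceless stop between vowels /i/ and /u/, so it voices to [g]. /t/ is a voiceless stop between vowels /a/ and /e/, so it voices to [d]. /t/ is a voiceless stop between vowels /u/ and /e/, so it voices to [d]. /t/ is a voiceless stop between vowels /e/ and /u/, so it voices to [d]. → [wiguadeesaludedu].
/swiateenouturoodu/: /t/ is a voiceless stop between vowels /a/ and /e/, so it voices to [d]. /t/ is a voiceless stop between vowels /u/ and /u/, so it voices to [d]. → [swiadeenouduroodu].

lupvageboogrohiba, wiguadeesaludedu, swiadeenouduroodu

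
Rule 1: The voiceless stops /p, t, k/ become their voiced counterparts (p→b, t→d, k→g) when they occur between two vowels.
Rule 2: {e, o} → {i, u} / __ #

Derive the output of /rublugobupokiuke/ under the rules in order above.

rublugobubogiugi

Rule 1 (intervocalic voicing): /p/ is a voiceless stop between vowels /u/ and /o/, so it voices to [b]. /k/ is a voiceless stop between vowels /o/ and /i/, so it voices to [g]. /k/ is a voiceless stop between vowels /u/ and /e/, so it voices to [g]. /rublugobupokiuke/ → rublugobubogiuge.
Rule 2 (final vowel raising): /e/ is a mid vowel in word-final position, so it raises to [i]. /rublugobubogiuge/ → rublugobubogiugi.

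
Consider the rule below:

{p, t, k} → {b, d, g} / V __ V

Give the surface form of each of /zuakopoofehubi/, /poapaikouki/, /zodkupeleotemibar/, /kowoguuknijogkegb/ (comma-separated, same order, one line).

/zuakopoofehubi/: /k/ is a voiceless stop between vowels /a/ and /o/, so it voices to [g]. /p/ is a voiceless stop between vowels /o/ and /o/, so it voices to [b]. → [zuagoboofehubi].
/poapaikouki/: /p/ is a voiceless stop between vowels /a/ and /a/, so it voices to [b]. /k/ is a voiceless stop between vowels /i/ and /o/, so it voices to [g]. /k/ is a voiceless stop between vowels /u/ and /i/, so it voices to [g]. → [poabaigougi].
/zodkupeleotemibar/: /p/ is a voiceless stop between vowels /u/ and /e/, so it voices to [b]. /t/ is a voiceless stop between vowels /o/ and /e/, so it voices to [d]. → [zodkubeleodemibar].
/kowoguuknijogkegb/: the rule's environment is not met; surfaces unchanged as [kowoguuknijogkegb].

zuagoboofehubi, poabaigougi, zodkubeleodemibar, kowoguuknijogkegb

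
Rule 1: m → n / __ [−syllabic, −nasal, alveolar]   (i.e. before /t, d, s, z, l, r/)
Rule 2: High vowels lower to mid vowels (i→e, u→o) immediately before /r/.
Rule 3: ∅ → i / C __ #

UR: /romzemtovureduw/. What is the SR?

ronzentovoreduwi

Rule 1 (nasal place assimilation): /m/ precedes the alveolar consonant /z/, so it assimilates in place to [n]. /m/ precedes the alveolar consonant /t/, so it assimilates in place to [n]. /romzemtovureduw/ → ronzentovureduw.
Rule 2 (pre-rhotic lowering): /u/ is a high vowel immediately before /r/, so it lowers to [o]. /ronzentovureduw/ → ronzentovoreduw.
Rule 3 (final i-epenthesis): the form ends in the consonant /w/, so [i] is inserted word-finally. /ronzentovoreduw/ → ronzentovoreduwi.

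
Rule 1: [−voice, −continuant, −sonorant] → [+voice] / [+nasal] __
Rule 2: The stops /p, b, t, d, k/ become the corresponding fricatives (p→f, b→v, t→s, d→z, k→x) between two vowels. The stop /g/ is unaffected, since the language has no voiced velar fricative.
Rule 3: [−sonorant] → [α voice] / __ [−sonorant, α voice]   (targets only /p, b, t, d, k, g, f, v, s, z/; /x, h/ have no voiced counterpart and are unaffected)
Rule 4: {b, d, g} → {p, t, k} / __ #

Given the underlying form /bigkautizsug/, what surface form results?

Rule 1 (post-nasal voicing): no segment meets the environment; /bigkautizsug/ is unchanged.
Rule 2 (intervocalic spirantization): /t/ is a stop between vowels /u/ and /i/, so it spirantizes to the fricative [s]. /bigkautizsug/ → bigkausizsug.
Rule 3 (regressive voicing assimilation): /g/ precedes the voiceless obstruent /k/, so it devoices to [k] by assimilation. /z/ precedes the voiceless obstruent /s/, so it devoices to [s] by assimilation. /bigkausizsug/ → bikkausissug.
Rule 4 (final devoicing): /g/ is a voiced stop in word-final position, so it devoices to [k]. /bikkausissug/ → bikkausissuk.

bikkausissuk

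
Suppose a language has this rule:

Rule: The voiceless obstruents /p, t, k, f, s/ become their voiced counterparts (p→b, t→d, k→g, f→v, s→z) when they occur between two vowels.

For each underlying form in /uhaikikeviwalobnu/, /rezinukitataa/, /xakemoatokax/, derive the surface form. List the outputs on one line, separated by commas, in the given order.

/uhaikikeviwalobnu/: /k/ is a voiceless obstruent between vowels /i/ and /i/, so it voices to [g]. /k/ is a voiceless obstruent between vowels /i/ and /e/, so it voices to [g]. → [uhaigigeviwalobnu].
/rezinukitataa/: /k/ is a voiceless obstruent between vowels /u/ and /i/, so it voices to [g]. /t/ is a voiceless obstruent between vowels /i/ and /a/, so it voices to [d]. /t/ is a voiceless obstruent between vowels /a/ and /a/, so it voices to [d]. → [rezinugidadaa].
/xakemoatokax/: /k/ is a voiceless obstruent between vowels /a/ and /e/, so it voices to [g]. /t/ is a voiceless obstruent between vowels /a/ and /o/, so it voices to [d]. /k/ is a voiceless obstruent between vowels /o/ and /a/, so it voices to [g]. → [xagemoadogax].

uhaigigeviwalobnu, rezinugidadaa, xagemoadogax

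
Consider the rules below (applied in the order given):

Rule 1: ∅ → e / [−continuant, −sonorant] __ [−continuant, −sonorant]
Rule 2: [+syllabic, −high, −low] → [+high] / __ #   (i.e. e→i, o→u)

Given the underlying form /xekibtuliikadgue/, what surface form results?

xekibetuliikadegui

Rule 1 (stop-cluster e-epenthesis): /b/ and /t/ form a stop–stop cluster, so [e] is inserted between them. /d/ and /g/ form a stop–stop cluster, so [e] is inserted between them. /xekibtuliikadgue/ → xekibetuliikadegue.
Rule 2 (final vowel raising): /e/ is a mid vowel in word-final position, so it raises to [i]. /xekibetuliikadegue/ → xekibetuliikadegui.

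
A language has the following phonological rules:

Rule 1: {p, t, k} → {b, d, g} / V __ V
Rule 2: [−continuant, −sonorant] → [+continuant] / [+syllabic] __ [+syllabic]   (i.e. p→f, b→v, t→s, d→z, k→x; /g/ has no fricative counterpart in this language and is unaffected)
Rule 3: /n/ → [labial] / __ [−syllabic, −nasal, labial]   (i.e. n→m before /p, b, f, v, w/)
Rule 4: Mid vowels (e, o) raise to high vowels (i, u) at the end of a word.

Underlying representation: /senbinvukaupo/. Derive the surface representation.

Rule 1 (intervocalic voicing): /k/ is a voiceless stop between vowels /u/ and /a/, so it voices to [g]. /p/ is a voiceless stop between vowels /u/ and /o/, so it voices to [b]. /senbinvukaupo/ → senbinvugaubo.
Rule 2 (intervocalic spirantization): /b/ is a stop between vowels /u/ and /o/, so it spirantizes to the fricative [v]. /senbinvugaubo/ → senbinvugauvo.
Rule 3 (nasal place assimilation): /n/ precedes the labial consonant /b/, so it assimilates in place to [m]. /n/ precedes the labial consonant /v/, so it assimilates in place to [m]. /senbinvugauvo/ → sembimvugauvo.
Rule 4 (final vowel raising): /o/ is a mid vowel in word-final position, so it raises to [u]. /sembimvugauvo/ → sembimvugauvu.

sembimvugauvu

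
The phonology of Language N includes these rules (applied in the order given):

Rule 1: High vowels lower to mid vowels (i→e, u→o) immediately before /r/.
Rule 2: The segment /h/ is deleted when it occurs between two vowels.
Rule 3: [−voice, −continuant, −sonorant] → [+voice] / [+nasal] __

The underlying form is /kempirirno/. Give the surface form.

Rule 1 (pre-rhotic lowering): /i/ is a high vowel immediately before /r/, so it lowers to [e]. /i/ is a high vowel immediately before /r/, so it lowers to [e]. /kempirirno/ → kempererno.
Rule 2 (intervocalic h-deletion): no segment meets the environment; /kempererno/ is unchanged.
Rule 3 (post-nasal voicing): /p/ is a voiceless stop immediately after the nasal /m/, so it voices to [b]. /kempererno/ → kembererno.

kembererno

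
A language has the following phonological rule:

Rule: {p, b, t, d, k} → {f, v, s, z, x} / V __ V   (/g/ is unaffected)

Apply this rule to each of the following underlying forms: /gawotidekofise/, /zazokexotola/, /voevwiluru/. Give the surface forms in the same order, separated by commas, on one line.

gawosizexofise, zazoxexosola, voevwiluru

/gawotidekofise/: /t/ is a stop between vowels /o/ and /i/, so it spirantizes to the fricative [s]. /d/ is a stop between vowels /i/ and /e/, so it spirantizes to the fricative [z]. /k/ is a stop between vowels /e/ and /o/, so it spirantizes to the fricative [x]. → [gawosizexofise].
/zazokexotola/: /k/ is a stop between vowels /o/ and /e/, so it spirantizes to the fricative [x]. /t/ is a stop between vowels /o/ and /o/, so it spirantizes to the fricative [s]. → [zazoxexosola].
/voevwiluru/: the rule's environment is not met; surfaces unchanged as [voevwiluru].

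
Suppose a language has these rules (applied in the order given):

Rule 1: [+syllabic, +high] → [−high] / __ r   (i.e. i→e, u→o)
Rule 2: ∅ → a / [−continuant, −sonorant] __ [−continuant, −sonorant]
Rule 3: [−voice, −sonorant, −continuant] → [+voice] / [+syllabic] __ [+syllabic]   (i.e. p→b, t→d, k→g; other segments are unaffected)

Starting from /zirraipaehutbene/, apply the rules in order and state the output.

zerraibaehudabene

Rule 1 (pre-rhotic lowering): /i/ is a high vowel immediately before /r/, so it lowers to [e]. /zirraipaehutbene/ → zerraipaehutbene.
Rule 2 (stop-cluster a-epenthesis): /t/ and /b/ form a stop–stop cluster, so [a] is inserted between them. /zerraipaehutbene/ → zerraipaehutabene.
Rule 3 (intervocalic voicing): /p/ is a voiceless stop between vowels /i/ and /a/, so it voices to [b]. /t/ is a voiceless stop between vowels /u/ and /a/, so it voices to [d]. /zerraipaehutabene/ → zerraibaehudabene.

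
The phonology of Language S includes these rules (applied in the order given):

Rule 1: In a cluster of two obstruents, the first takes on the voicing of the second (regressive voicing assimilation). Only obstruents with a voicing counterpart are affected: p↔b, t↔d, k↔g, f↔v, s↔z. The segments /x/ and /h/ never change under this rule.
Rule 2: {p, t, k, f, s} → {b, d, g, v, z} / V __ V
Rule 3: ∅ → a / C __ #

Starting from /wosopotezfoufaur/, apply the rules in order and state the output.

wozobodesfouvaura

Rule 1 (regressive voicing assimilation): /z/ precedes the voiceless obstruent /f/, so it devoices to [s] by assimilation. /wosopotezfoufaur/ → wosopotesfoufaur.
Rule 2 (intervocalic voicing): /s/ is a voiceless obstruent between vowels /o/ and /o/, so it voices to [z]. /p/ is a voiceless obstruent between vowels /o/ and /o/, so it voices to [b]. /t/ is a voiceless obstruent between vowels /o/ and /e/, so it voices to [d]. /f/ is a voiceless obstruent between vowels /u/ and /a/, so it voices to [v]. /wosopotesfoufaur/ → wozobodesfouvaur.
Rule 3 (final a-epenthesis): the form ends in the consonant /r/, so [a] is inserted word-finally. /wozobodesfouvaur/ → wozobodesfouvaura.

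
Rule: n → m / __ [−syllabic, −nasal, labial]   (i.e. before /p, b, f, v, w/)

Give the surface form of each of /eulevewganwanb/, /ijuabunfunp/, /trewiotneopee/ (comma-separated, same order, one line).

/eulevewganwanb/: /n/ precedes the labial consonant /w/, so it assimilates in place to [m]. /n/ precedes the labial consonant /b/, so it assimilates in place to [m]. → [eulevewgamwamb].
/ijuabunfunp/: /n/ precedes the labial consonant /f/, so it assimilates in place to [m]. /n/ precedes the labial consonant /p/, so it assimilates in place to [m]. → [ijuabumfump].
/trewiotneopee/: the rule's environment is not met; surfaces unchanged as [trewiotneopee].

eulevewgamwamb, ijuabumfump, trewiotneopee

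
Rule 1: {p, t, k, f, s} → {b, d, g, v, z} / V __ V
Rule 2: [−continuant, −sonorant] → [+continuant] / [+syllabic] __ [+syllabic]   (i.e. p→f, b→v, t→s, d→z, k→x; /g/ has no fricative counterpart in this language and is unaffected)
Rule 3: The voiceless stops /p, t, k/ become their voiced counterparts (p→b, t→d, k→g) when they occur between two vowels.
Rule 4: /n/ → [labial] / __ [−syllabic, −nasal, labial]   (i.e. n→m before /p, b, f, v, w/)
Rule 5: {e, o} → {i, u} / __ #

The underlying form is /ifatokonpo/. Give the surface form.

Rule 1 (intervocalic voicing): /f/ is a voiceless obstruent between vowels /i/ and /a/, so it voices to [v]. /t/ is a voiceless obstruent between vowels /a/ and /o/, so it voices to [d]. /k/ is a voiceless obstruent between vowels /o/ and /o/, so it voices to [g]. /ifatokonpo/ → ivadogonpo.
Rule 2 (intervocalic spirantization): /d/ is a stop between vowels /a/ and /o/, so it spirantizes to the fricative [z]. /ivadogonpo/ → ivazogonpo.
Rule 3 (intervocalic voicing): no segment meets the environment; /ivazogonpo/ is unchanged.
Rule 4 (nasal place assimilation): /n/ precedes the labial consonant /p/, so it assimilates in place to [m]. /ivazogonpo/ → ivazogompo.
Rule 5 (final vowel raising): /o/ is a mid vowel in word-final position, so it raises to [u]. /ivazogompo/ → ivazogompu.

ivazogompu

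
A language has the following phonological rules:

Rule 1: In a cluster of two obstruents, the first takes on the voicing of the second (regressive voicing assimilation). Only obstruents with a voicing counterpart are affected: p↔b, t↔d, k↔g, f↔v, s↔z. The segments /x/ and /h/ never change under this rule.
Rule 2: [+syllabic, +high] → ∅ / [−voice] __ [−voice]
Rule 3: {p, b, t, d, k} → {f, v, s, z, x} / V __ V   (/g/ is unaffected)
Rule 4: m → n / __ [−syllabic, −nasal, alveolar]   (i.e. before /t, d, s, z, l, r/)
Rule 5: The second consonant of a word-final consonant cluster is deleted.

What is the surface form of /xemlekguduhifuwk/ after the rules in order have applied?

xenlegguzuhfuw

Rule 1 (regressive voicing assimilation): /k/ precedes the voiced obstruent /g/, so it voices to [g] by assimilation. /xemlekguduhifuwk/ → xemlegguduhifuwk.
Rule 2 (high vowel syncope): /i/ is a high vowel flanked by voiceless consonants /h/ and /f/, so it deletes. /xemlegguduhifuwk/ → xemlegguduhfuwk.
Rule 3 (intervocalic spirantization): /d/ is a stop between vowels /u/ and /u/, so it spirantizes to the fricative [z]. /xemlegguduhfuwk/ → xemlegguzuhfuwk.
Rule 4 (nasal place assimilation): /m/ precedes the alveolar consonant /l/, so it assimilates in place to [n]. /xemlegguzuhfuwk/ → xenlegguzuhfuwk.
Rule 5 (final cluster simplification): /k/ is the second consonant of a word-final cluster /wk/, so it deletes. /xenlegguzuhfuwk/ → xenlegguzuhfuw.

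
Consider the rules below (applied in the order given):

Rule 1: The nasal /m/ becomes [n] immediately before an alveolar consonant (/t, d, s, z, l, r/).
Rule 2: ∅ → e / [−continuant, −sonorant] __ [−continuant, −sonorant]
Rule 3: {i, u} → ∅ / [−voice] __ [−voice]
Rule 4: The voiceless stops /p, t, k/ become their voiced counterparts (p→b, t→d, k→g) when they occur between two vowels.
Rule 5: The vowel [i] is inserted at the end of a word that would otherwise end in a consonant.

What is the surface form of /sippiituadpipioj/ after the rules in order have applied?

spebiiduadeppioji

Rule 1 (nasal place assimilation): no segment meets the environment; /sippiituadpipioj/ is unchanged.
Rule 2 (stop-cluster e-epenthesis): /p/ and /p/ form a stop–stop cluster, so [e] is inserted between them. /d/ and /p/ form a stop–stop cluster, so [e] is inserted between them. /sippiituadpipioj/ → sipepiituadepipioj.
Rule 3 (high vowel syncope): /i/ is a high vowel flanked by voiceless consonants /s/ and /p/, so it deletes. /i/ is a high vowel flanked by voiceless consonants /p/ and /p/, so it deletes. /sipepiituadepipioj/ → spepiituadeppioj.
Rule 4 (intervocalic voicing): /p/ is a voiceless stop between vowels /e/ and /i/, so it voices to [b]. /t/ is a voiceless stop between vowels /i/ and /u/, so it voices to [d]. /spepiituadeppioj/ → spebiiduadeppioj.
Rule 5 (final i-epenthesis): the form ends in the consonant /j/, so [i] is inserted word-finally. /spebiiduadeppioj/ → spebiiduadeppioji.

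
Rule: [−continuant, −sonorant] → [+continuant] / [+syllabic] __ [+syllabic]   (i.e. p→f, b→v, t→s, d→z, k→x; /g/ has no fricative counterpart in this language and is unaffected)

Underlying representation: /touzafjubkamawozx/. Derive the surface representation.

touzafjubkamawozx

No segment of /touzafjubkamawozx/ meets the structural description of the rule, so the form surfaces unchanged.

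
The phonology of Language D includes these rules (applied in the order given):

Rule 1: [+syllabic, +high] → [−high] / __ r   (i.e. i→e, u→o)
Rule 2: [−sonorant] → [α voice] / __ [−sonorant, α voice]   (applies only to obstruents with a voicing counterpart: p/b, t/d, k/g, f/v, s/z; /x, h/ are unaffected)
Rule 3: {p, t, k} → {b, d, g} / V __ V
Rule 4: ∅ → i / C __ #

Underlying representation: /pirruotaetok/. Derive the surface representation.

perruodaedoki

Rule 1 (pre-rhotic lowering): /i/ is a high vowel immediately before /r/, so it lowers to [e]. /pirruotaetok/ → perruotaetok.
Rule 2 (regressive voicing assimilation): no segment meets the environment; /perruotaetok/ is unchanged.
Rule 3 (intervocalic voicing): /t/ is a voiceless stop between vowels /o/ and /a/, so it voices to [d]. /t/ is a voiceless stop between vowels /e/ and /o/, so it voices to [d]. /perruotaetok/ → perruodaedok.
Rule 4 (final i-epenthesis): the form ends in the consonant /k/, so [i] is inserted word-finally. /perruodaedok/ → perruodaedoki.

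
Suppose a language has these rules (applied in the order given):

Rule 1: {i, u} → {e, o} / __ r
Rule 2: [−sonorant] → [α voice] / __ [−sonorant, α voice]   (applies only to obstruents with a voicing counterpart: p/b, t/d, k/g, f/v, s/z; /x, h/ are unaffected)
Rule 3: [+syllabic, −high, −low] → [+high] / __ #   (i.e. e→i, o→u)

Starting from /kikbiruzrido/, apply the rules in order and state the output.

Rule 1 (pre-rhotic lowering): /i/ is a high vowel immediately before /r/, so it lowers to [e]. /kikbiruzrido/ → kikberuzrido.
Rule 2 (regressive voicing assimilation): /k/ precedes the voiced obstruent /b/, so it voices to [g] by assimilation. /kikberuzrido/ → kigberuzrido.
Rule 3 (final vowel raising): /o/ is a mid vowel in word-final position, so it raises to [u]. /kigberuzrido/ → kigberuzridu.

kigberuzridu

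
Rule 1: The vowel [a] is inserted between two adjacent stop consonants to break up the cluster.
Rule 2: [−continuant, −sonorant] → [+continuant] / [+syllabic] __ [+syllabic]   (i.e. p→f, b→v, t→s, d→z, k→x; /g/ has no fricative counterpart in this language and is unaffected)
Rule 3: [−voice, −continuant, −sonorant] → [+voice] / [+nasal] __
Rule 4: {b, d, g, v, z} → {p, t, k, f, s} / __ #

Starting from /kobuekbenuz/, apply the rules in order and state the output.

kovuexavenus

Rule 1 (stop-cluster a-epenthesis): /k/ and /b/ form a stop–stop cluster, so [a] is inserted between them. /kobuekbenuz/ → kobuekabenuz.
Rule 2 (intervocalic spirantization): /b/ is a stop between vowels /o/ and /u/, so it spirantizes to the fricative [v]. /k/ is a stop between vowels /e/ and /a/, so it spirantizes to the fricative [x]. /b/ is a stop between vowels /a/ and /e/, so it spirantizes to the fricative [v]. /kobuekabenuz/ → kovuexavenuz.
Rule 3 (post-nasal voicing): no segment meets the environment; /kovuexavenuz/ is unchanged.
Rule 4 (final devoicing): /z/ is a voiced obstruent in word-final position, so it devoices to [s]. /kovuexavenuz/ → kovuexavenus.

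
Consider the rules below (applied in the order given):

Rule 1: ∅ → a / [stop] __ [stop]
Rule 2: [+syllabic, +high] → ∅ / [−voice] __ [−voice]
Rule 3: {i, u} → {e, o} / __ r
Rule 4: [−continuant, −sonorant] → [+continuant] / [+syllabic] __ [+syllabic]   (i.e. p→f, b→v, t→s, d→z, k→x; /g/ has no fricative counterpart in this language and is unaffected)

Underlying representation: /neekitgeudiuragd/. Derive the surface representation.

Rule 1 (stop-cluster a-epenthesis): /t/ and /g/ form a stop–stop cluster, so [a] is inserted between them. /g/ and /d/ form a stop–stop cluster, so [a] is inserted between them. /neekitgeudiuragd/ → neekitageudiuragad.
Rule 2 (high vowel syncope): /i/ is a high vowel flanked by voiceless consonants /k/ and /t/, so it deletes. /neekitageudiuragad/ → neektageudiuragad.
Rule 3 (pre-rhotic lowering): /u/ is a high vowel immediately before /r/, so it lowers to [o]. /neektageudiuragad/ → neektageudioragad.
Rule 4 (intervocalic spirantization): /d/ is a stop between vowels /u/ and /i/, so it spirantizes to the fricative [z]. /neektageudioragad/ → neektageuzioragad.

neektageuzioragad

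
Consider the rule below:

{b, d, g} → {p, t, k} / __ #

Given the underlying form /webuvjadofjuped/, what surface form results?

Scanning /webuvjadofjuped/: /b/ at position 3 is not in the conditioning environment; /d/ at position 8 is not in the conditioning environment; /d/ is a voiced stop in word-final position, so it devoices to [t].
Result: [webuvjadofjupet].

webuvjadofjupet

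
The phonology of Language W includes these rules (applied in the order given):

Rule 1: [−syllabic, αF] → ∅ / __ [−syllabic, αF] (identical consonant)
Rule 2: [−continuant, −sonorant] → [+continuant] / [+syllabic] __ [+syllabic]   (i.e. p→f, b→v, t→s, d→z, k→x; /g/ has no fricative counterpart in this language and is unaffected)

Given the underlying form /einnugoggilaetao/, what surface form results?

einugogilaesao

Rule 1 (degemination): /nn/ is a geminate; the first /n/ deletes. /gg/ is a geminate; the first /g/ deletes. /einnugoggilaetao/ → einugogilaetao.
Rule 2 (intervocalic spirantization): /t/ is a stop between vowels /e/ and /a/, so it spirantizes to the fricative [s]. /einugogilaetao/ → einugogilaesao.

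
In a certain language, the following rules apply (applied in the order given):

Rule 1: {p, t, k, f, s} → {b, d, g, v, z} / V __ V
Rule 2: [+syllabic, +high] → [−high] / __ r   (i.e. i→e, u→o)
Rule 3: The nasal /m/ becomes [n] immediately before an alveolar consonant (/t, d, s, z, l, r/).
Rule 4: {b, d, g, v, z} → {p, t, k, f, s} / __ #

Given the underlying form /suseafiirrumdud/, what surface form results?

suzeavierrundut

Rule 1 (intervocalic voicing): /s/ is a voiceless obstruent between vowels /u/ and /e/, so it voices to [z]. /f/ is a voiceless obstruent between vowels /a/ and /i/, so it voices to [v]. /suseafiirrumdud/ → suzeaviirrumdud.
Rule 2 (pre-rhotic lowering): /i/ is a high vowel immediately before /r/, so it lowers to [e]. /suzeaviirrumdud/ → suzeavierrumdud.
Rule 3 (nasal place assimilation): /m/ precedes the alveolar consonant /d/, so it assimilates in place to [n]. /suzeavierrumdud/ → suzeavierrundud.
Rule 4 (final devoicing): /d/ is a voiced obstruent in word-final position, so it devoices to [t]. /suzeavierrundud/ → suzeavierrundut.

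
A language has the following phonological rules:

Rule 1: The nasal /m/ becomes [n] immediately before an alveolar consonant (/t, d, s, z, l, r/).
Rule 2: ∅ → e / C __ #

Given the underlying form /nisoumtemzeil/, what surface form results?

Rule 1 (nasal place assimilation): /m/ precedes the alveolar consonant /t/, so it assimilates in place to [n]. /m/ precedes the alveolar consonant /z/, so it assimilates in place to [n]. /nisoumtemzeil/ → nisountenzeil.
Rule 2 (final e-epenthesis): the form ends in the consonant /l/, so [e] is inserted word-finally. /nisountenzeil/ → nisountenzeile.

nisountenzeile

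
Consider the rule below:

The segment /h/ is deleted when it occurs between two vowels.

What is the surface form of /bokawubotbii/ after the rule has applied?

No segment of /bokawubotbii/ meets the structural description of the rule, so the form surfaces unchanged.

bokawubotbii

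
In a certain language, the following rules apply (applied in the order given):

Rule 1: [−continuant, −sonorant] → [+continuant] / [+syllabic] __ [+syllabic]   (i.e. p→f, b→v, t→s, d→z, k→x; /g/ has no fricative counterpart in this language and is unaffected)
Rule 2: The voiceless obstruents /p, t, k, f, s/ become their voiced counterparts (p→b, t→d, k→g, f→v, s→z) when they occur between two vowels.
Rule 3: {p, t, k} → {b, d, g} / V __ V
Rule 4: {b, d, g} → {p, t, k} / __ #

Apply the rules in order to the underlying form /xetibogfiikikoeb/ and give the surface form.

Rule 1 (intervocalic spirantization): /t/ is a stop between vowels /e/ and /i/, so it spirantizes to the fricative [s]. /b/ is a stop between vowels /i/ and /o/, so it spirantizes to the fricative [v]. /k/ is a stop between vowels /i/ and /i/, so it spirantizes to the fricative [x]. /k/ is a stop between vowels /i/ and /o/, so it spirantizes to the fricative [x]. /xetibogfiikikoeb/ → xesivogfiixixoeb.
Rule 2 (intervocalic voicing): /s/ is a voiceless obstruent between vowels /e/ and /i/, so it voices to [z]. /xesivogfiixixoeb/ → xezivogfiixixoeb.
Rule 3 (intervocalic voicing): no segment meets the environment; /xezivogfiixixoeb/ is unchanged.
Rule 4 (final devoicing): /b/ is a voiced stop in word-final position, so it devoices to [p]. /xezivogfiixixoeb/ → xezivogfiixixoep.

xezivogfiixixoep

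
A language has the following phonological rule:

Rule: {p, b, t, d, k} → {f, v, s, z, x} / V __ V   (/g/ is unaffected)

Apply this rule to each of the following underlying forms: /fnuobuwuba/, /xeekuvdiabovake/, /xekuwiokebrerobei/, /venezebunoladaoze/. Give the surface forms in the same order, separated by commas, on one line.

/fnuobuwuba/: /b/ is a stop between vowels /o/ and /u/, so it spirantizes to the fricative [v]. /b/ is a stop between vowels /u/ and /a/, so it spirantizes to the fricative [v]. → [fnuovuwuva].
/xeekuvdiabovake/: /k/ is a stop between vowels /e/ and /u/, so it spirantizes to the fricative [x]. /b/ is a stop between vowels /a/ and /o/, so it spirantizes to the fricative [v]. /k/ is a stop between vowels /a/ and /e/, so it spirantizes to the fricative [x]. → [xeexuvdiavovaxe].
/xekuwiokebrerobei/: /k/ is a stop between vowels /e/ and /u/, so it spirantizes to the fricative [x]. /k/ is a stop between vowels /o/ and /e/, so it spirantizes to the fricative [x]. /b/ is a stop between vowels /o/ and /e/, so it spirantizes to the fricative [v]. → [xexuwioxebrerovei].
/venezebunoladaoze/: /b/ is a stop between vowels /e/ and /u/, so it spirantizes to the fricative [v]. /d/ is a stop between vowels /a/ and /a/, so it spirantizes to the fricative [z]. → [venezevunolazaoze].

fnuovuwuva, xeexuvdiavovaxe, xexuwioxebrerovei, venezevunolazaoze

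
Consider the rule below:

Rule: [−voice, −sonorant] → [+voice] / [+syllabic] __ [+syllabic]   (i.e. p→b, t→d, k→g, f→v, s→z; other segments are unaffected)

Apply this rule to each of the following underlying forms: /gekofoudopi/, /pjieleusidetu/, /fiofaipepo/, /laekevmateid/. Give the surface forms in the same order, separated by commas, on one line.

/gekofoudopi/: /k/ is a voiceless obstruent between vowels /e/ and /o/, so it voices to [g]. /f/ is a voiceless obstruent between vowels /o/ and /o/, so it voices to [v]. /p/ is a voiceless obstruent between vowels /o/ and /i/, so it voices to [b]. → [gegovoudobi].
/pjieleusidetu/: /s/ is a voiceless obstruent between vowels /u/ and /i/, so it voices to [z]. /t/ is a voiceless obstruent between vowels /e/ and /u/, so it voices to [d]. → [pjieleuzidedu].
/fiofaipepo/: /f/ is a voiceless obstruent between vowels /o/ and /a/, so it voices to [v]. /p/ is a voiceless obstruent between vowels /i/ and /e/, so it voices to [b]. /p/ is a voiceless obstruent between vowels /e/ and /o/, so it voices to [b]. → [fiovaibebo].
/laekevmateid/: /k/ is a voiceless obstruent between vowels /e/ and /e/, so it voices to [g]. /t/ is a voiceless obstruent between vowels /a/ and /e/, so it voices to [d]. → [laegevmadeid].

gegovoudobi, pjieleuzidedu, fiovaibebo, laegevmadeid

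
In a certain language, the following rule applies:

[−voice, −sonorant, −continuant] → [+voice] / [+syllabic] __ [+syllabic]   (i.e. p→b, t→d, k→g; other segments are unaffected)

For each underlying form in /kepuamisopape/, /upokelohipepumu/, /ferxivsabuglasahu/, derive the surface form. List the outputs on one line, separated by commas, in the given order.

/kepuamisopape/: /p/ is a voiceless stop between vowels /e/ and /u/, so it voices to [b]. /p/ is a voiceless stop between vowels /o/ and /a/, so it voices to [b]. /p/ is a voiceless stop between vowels /a/ and /e/, so it voices to [b]. → [kebuamisobabe].
/upokelohipepumu/: /p/ is a voiceless stop between vowels /u/ and /o/, so it voices to [b]. /k/ is a voiceless stop between vowels /o/ and /e/, so it voices to [g]. /p/ is a voiceless stop between vowels /i/ and /e/, so it voices to [b]. /p/ is a voiceless stop between vowels /e/ and /u/, so it voices to [b]. → [ubogelohibebumu].
/ferxivsabuglasahu/: the rule's environment is not met; surfaces unchanged as [ferxivsabuglasahu].

kebuamisobabe, ubogelohibebumu, ferxivsabuglasahu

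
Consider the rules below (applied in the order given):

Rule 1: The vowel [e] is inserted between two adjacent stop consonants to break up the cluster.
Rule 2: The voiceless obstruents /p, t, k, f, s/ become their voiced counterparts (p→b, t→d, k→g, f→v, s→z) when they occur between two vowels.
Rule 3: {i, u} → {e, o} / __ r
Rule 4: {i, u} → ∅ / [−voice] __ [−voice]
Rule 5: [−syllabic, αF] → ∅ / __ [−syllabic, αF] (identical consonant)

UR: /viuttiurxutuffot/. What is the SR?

viudediorxudufot

Rule 1 (stop-cluster e-epenthesis): /t/ and /t/ form a stop–stop cluster, so [e] is inserted between them. /viuttiurxutuffot/ → viutetiurxutuffot.
Rule 2 (intervocalic voicing): /t/ is a voiceless obstruent between vowels /u/ and /e/, so it voices to [d]. /t/ is a voiceless obstruent between vowels /e/ and /i/, so it voices to [d]. /t/ is a voiceless obstruent between vowels /u/ and /u/, so it voices to [d]. /viutetiurxutuffot/ → viudediurxuduffot.
Rule 3 (pre-rhotic lowering): /u/ is a high vowel immediately before /r/, so it lowers to [o]. /viudediurxuduffot/ → viudediorxuduffot.
Rule 4 (high vowel syncope): no segment meets the environment; /viudediorxuduffot/ is unchanged.
Rule 5 (degemination): /ff/ is a geminate; the first /f/ deletes. /viudediorxuduffot/ → viudediorxudufot.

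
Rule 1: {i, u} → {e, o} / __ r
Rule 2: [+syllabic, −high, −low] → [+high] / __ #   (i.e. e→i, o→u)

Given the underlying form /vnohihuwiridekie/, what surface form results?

Rule 1 (pre-rhotic lowering): /i/ is a high vowel immediately before /r/, so it lowers to [e]. /vnohihuwiridekie/ → vnohihuweridekie.
Rule 2 (final vowel raising): /e/ is a mid vowel in word-final position, so it raises to [i]. /vnohihuweridekie/ → vnohihuweridekii.

vnohihuweridekii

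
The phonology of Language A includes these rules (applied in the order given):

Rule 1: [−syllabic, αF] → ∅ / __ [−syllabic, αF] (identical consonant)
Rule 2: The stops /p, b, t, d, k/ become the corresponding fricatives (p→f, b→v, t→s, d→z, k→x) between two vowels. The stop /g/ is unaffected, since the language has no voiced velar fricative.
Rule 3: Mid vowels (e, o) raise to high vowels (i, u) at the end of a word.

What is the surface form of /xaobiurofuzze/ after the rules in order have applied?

Rule 1 (degemination): /zz/ is a geminate; the first /z/ deletes. /xaobiurofuzze/ → xaobiurofuze.
Rule 2 (intervocalic spirantization): /b/ is a stop between vowels /o/ and /i/, so it spirantizes to the fricative [v]. /xaobiurofuze/ → xaoviurofuze.
Rule 3 (final vowel raising): /e/ is a mid vowel in word-final position, so it raises to [i]. /xaoviurofuze/ → xaoviurofuzi.

xaoviurofuzi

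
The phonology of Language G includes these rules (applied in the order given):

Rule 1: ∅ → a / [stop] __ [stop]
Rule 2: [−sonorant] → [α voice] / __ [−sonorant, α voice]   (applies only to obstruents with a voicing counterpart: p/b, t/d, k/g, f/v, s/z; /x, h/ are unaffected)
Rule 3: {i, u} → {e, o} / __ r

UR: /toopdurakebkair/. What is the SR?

toopadorakebakaer

Rule 1 (stop-cluster a-epenthesis): /p/ and /d/ form a stop–stop cluster, so [a] is inserted between them. /b/ and /k/ form a stop–stop cluster, so [a] is inserted between them. /toopdurakebkair/ → toopadurakebakair.
Rule 2 (regressive voicing assimilation): no segment meets the environment; /toopadurakebakair/ is unchanged.
Rule 3 (pre-rhotic lowering): /u/ is a high vowel immediately before /r/, so it lowers to [o]. /i/ is a high vowel immediately before /r/, so it lowers to [e]. /toopadurakebakair/ → toopadorakebakaer.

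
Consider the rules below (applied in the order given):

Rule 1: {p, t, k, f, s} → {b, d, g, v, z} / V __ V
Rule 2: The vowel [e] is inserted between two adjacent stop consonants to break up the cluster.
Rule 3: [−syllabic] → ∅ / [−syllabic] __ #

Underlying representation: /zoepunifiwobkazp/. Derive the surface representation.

zoebuniviwobekaz

Rule 1 (intervocalic voicing): /p/ is a voiceless obstruent between vowels /e/ and /u/, so it voices to [b]. /f/ is a voiceless obstruent between vowels /i/ and /i/, so it voices to [v]. /zoepunifiwobkazp/ → zoebuniviwobkazp.
Rule 2 (stop-cluster e-epenthesis): /b/ and /k/ form a stop–stop cluster, so [e] is inserted between them. /zoebuniviwobkazp/ → zoebuniviwobekazp.
Rule 3 (final cluster simplification): /p/ is the second consonant of a word-final cluster /zp/, so it deletes. /zoebuniviwobekazp/ → zoebuniviwobekaz.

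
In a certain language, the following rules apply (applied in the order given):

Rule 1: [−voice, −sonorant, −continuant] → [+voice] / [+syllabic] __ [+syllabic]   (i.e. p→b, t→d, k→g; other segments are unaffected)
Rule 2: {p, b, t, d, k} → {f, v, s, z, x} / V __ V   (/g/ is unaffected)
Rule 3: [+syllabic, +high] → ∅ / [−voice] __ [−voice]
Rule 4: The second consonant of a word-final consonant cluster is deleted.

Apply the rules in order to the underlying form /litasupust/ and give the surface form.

lizasuvus

Rule 1 (intervocalic voicing): /t/ is a voiceless stop between vowels /i/ and /a/, so it voices to [d]. /p/ is a voiceless stop between vowels /u/ and /u/, so it voices to [b]. /litasupust/ → lidasubust.
Rule 2 (intervocalic spirantization): /d/ is a stop between vowels /i/ and /a/, so it spirantizes to the fricative [z]. /b/ is a stop between vowels /u/ and /u/, so it spirantizes to the fricative [v]. /lidasubust/ → lizasuvust.
Rule 3 (high vowel syncope): no segment meets the environment; /lizasuvust/ is unchanged.
Rule 4 (final cluster simplification): /t/ is the second consonant of a word-final cluster /st/, so it deletes. /lizasuvust/ → lizasuvus.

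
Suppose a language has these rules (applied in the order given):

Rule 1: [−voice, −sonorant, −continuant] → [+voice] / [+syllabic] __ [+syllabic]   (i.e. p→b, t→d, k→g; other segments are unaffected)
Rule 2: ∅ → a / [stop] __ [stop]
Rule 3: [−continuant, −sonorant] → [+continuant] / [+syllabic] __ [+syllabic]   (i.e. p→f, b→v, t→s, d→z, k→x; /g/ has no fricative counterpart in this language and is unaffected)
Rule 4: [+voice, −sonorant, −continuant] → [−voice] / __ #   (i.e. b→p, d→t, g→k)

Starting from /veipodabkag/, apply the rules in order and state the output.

veivozavaxak

Rule 1 (intervocalic voicing): /p/ is a voiceless stop between vowels /i/ and /o/, so it voices to [b]. /veipodabkag/ → veibodabkag.
Rule 2 (stop-cluster a-epenthesis): /b/ and /k/ form a stop–stop cluster, so [a] is inserted between them. /veibodabkag/ → veibodabakag.
Rule 3 (intervocalic spirantization): /b/ is a stop between vowels /i/ and /o/, so it spirantizes to the fricative [v]. /d/ is a stop between vowels /o/ and /a/, so it spirantizes to the fricative [z]. /b/ is a stop between vowels /a/ and /a/, so it spirantizes to the fricative [v]. /k/ is a stop between vowels /a/ and /a/, so it spirantizes to the fricative [x]. /veibodabakag/ → veivozavaxag.
Rule 4 (final devoicing): /g/ is a voiced stop in word-final position, so it devoices to [k]. /veivozavaxag/ → veivozavaxak.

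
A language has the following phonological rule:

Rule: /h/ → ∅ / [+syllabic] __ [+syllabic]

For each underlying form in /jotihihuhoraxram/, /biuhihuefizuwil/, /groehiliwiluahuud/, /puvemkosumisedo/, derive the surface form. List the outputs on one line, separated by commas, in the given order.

/jotihihuhoraxram/: /h/ occurs between vowels /i/ and /i/, so it deletes. /h/ occurs between vowels /i/ and /u/, so it deletes. /h/ occurs between vowels /u/ and /o/, so it deletes. → [jotiiuoraxram].
/biuhihuefizuwil/: /h/ occurs between vowels /u/ and /i/, so it deletes. /h/ occurs between vowels /i/ and /u/, so it deletes. → [biuiuefizuwil].
/groehiliwiluahuud/: /h/ occurs between vowels /e/ and /i/, so it deletes. /h/ occurs between vowels /a/ and /u/, so it deletes. → [groeiliwiluauud].
/puvemkosumisedo/: the rule's environment is not met; surfaces unchanged as [puvemkosumisedo].

jotiiuoraxram, biuiuefizuwil, groeiliwiluauud, puvemkosumisedo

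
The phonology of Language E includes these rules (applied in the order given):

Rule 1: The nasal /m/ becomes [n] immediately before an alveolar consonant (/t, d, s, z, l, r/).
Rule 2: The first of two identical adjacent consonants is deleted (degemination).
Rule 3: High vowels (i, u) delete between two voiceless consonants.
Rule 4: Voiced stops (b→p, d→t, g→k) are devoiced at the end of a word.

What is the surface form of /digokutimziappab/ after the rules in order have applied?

Rule 1 (nasal place assimilation): /m/ precedes the alveolar consonant /z/, so it assimilates in place to [n]. /digokutimziappab/ → digokutinziappab.
Rule 2 (degemination): /pp/ is a geminate; the first /p/ deletes. /digokutinziappab/ → digokutinziapab.
Rule 3 (high vowel syncope): /u/ is a high vowel flanked by voiceless consonants /k/ and /t/, so it deletes. /digokutinziapab/ → digoktinziapab.
Rule 4 (final devoicing): /b/ is a voiced stop in word-final position, so it devoices to [p]. /digoktinziapab/ → digoktinziapap.

digoktinziapap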